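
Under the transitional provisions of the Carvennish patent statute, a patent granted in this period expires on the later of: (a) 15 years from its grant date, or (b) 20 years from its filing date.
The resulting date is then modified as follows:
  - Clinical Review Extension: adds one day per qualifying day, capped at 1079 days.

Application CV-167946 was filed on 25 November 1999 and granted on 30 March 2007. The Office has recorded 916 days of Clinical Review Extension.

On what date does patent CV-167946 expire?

October 1, 2024

(a) grant + 15 years → 30 March 2022.
(b) filing + 20 years → 25 November 2019.
Later of the two: 30 March 2022.
Clinical Review Extension: 916 days (within the 1079-day cap) → +916 days → 1 October 2024.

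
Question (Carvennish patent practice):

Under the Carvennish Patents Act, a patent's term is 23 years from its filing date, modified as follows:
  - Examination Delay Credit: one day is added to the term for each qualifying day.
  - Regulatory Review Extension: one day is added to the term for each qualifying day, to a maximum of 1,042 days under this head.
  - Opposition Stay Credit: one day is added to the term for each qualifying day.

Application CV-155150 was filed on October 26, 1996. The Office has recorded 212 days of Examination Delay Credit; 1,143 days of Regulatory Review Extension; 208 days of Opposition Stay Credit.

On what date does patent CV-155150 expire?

October 27, 2023

Base term: filing date + 23 years → 26 October 2019.
Examination Delay Credit: +212 days → 25 May 2020.
Regulatory Review Extension: 1143 days claimed exceeds the 1042-day cap, so +1042 days → 2 April 2023.
Opposition Stay Credit: +208 days → 27 October 2023.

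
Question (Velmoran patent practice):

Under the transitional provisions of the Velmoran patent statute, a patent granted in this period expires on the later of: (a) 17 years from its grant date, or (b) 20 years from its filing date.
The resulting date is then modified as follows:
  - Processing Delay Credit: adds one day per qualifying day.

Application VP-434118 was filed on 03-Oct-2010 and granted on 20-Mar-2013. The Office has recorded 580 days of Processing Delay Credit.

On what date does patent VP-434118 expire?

(a) grant + 17 years → 20 March 2030.
(b) filing + 20 years → 3 October 2030.
Later of the two: 3 October 2030.
Processing Delay Credit: +580 days → 5 May 2032.

2032-05-05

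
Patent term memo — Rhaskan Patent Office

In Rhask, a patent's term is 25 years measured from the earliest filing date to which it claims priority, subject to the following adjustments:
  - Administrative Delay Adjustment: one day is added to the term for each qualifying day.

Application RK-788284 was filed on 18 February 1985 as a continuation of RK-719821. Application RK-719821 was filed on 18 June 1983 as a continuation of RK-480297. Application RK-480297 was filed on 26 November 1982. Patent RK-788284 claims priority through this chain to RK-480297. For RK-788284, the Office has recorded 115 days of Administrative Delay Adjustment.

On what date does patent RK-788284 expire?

2008-03-20

Earliest priority filing: 26 November 1982.
Base term: 26 November 1982 + 25 years → 26 November 2007.
Administrative Delay Adjustment: +115 days → 20 March 2008.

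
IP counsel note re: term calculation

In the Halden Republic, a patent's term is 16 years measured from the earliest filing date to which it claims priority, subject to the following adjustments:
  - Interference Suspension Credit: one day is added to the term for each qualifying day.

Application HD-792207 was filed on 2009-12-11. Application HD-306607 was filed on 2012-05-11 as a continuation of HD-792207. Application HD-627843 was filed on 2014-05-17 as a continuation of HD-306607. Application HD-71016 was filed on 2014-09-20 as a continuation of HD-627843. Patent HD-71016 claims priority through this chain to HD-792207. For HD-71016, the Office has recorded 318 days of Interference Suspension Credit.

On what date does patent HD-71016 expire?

2026-10-25

Earliest priority filing: 11 December 2009.
Base term: 11 December 2009 + 16 years → 11 December 2025.
Interference Suspension Credit: +318 days → 25 October 2026.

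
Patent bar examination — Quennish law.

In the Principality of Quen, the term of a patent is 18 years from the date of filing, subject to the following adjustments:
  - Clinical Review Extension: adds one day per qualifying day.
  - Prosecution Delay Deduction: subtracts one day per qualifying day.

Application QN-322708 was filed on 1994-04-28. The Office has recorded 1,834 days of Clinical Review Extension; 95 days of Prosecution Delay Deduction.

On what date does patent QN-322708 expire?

January 31, 2017

Base term: filing date + 18 years → 28 April 2012.
Clinical Review Extension: +1834 days → 6 May 2017.
Prosecution Delay Deduction: −95 days → 31 January 2017.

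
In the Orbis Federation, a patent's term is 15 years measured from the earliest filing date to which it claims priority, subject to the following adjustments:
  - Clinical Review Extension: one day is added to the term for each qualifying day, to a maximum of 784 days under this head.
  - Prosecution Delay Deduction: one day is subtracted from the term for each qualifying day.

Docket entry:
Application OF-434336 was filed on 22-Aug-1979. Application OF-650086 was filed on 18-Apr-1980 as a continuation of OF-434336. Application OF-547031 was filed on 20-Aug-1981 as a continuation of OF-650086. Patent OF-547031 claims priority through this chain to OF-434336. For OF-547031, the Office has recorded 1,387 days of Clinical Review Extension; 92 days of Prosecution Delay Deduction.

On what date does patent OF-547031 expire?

Earliest priority filing: 22 August 1979.
Base term: 22 August 1979 + 15 years → 22 August 1994.
Clinical Review Extension: 1387 days claimed exceeds the 784-day cap, so +784 days → 14 October 1996.
Prosecution Delay Deduction: −92 days → 14 July 1996.

July 14, 1996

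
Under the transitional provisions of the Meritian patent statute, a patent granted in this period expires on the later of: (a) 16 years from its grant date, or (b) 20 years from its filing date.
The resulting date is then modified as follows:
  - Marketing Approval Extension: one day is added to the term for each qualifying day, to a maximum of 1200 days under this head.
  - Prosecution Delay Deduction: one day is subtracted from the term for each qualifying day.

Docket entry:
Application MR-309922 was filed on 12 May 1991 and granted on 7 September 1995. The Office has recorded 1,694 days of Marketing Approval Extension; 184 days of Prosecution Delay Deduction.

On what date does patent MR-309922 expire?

(a) grant + 16 years → 7 September 2011.
(b) filing + 20 years → 12 May 2011.
Later of the two: 7 September 2011.
Marketing Approval Extension: 1694 days claimed exceeds the 1200-day cap, so +1200 days → 20 December 2014.
Prosecution Delay Deduction: −184 days → 19 June 2014.

June 19, 2014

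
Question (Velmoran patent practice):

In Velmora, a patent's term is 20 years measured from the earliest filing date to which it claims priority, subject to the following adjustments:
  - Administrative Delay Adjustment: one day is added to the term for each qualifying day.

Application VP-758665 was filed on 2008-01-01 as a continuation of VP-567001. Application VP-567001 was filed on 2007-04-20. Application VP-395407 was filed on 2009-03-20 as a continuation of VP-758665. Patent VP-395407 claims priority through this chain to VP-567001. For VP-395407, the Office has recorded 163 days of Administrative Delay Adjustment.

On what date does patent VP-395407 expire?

2027-09-30

Earliest priority filing: 20 April 2007.
Base term: 20 April 2007 + 20 years → 20 April 2027.
Administrative Delay Adjustment: +163 days → 30 September 2027.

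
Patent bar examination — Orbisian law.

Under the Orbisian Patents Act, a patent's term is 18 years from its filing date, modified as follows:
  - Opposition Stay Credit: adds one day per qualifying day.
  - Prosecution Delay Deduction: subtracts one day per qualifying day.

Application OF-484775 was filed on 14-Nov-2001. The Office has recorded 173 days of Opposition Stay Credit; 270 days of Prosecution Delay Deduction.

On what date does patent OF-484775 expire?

2019-08-09

Base term: filing date + 18 years → 14 November 2019.
Opposition Stay Credit: +173 days → 5 May 2020.
Prosecution Delay Deduction: −270 days → 9 August 2019.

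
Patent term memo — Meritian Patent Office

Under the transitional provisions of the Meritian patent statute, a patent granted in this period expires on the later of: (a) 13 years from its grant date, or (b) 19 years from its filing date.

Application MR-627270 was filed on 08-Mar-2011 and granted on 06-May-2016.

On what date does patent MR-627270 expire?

March 8, 2030

(a) grant + 13 years → 6 May 2029.
(b) filing + 19 years → 8 March 2030.
Later of the two: 8 March 2030.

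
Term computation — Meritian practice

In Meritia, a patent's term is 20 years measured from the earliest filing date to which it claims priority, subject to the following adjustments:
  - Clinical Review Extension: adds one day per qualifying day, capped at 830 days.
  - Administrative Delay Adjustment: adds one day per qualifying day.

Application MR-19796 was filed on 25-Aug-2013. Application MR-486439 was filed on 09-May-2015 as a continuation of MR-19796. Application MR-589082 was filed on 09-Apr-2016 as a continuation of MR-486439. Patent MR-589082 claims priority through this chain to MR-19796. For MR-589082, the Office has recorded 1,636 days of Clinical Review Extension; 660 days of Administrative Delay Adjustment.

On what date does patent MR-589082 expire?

September 23, 2037

Earliest priority filing: 25 August 2013.
Base term: 25 August 2013 + 20 years → 25 August 2033.
Clinical Review Extension: 1636 days claimed exceeds the 830-day cap, so +830 days → 3 December 2035.
Administrative Delay Adjustment: +660 days → 23 September 2037.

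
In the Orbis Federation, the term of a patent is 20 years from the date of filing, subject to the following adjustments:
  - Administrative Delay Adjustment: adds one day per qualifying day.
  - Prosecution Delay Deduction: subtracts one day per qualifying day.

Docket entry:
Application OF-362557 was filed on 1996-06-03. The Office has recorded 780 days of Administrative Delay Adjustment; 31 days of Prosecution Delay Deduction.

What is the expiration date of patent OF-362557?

June 22, 2018

Base term: filing date + 20 years → 3 June 2016.
Administrative Delay Adjustment: +780 days → 23 July 2018.
Prosecution Delay Deduction: −31 days → 22 June 2018.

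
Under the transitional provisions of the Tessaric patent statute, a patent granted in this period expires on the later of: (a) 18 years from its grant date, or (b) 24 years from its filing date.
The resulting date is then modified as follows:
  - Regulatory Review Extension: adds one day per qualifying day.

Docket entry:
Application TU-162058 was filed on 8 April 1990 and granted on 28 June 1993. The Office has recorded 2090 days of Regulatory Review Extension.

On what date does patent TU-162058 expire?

2019-12-28

(a) grant + 18 years → 28 June 2011.
(b) filing + 24 years → 8 April 2014.
Later of the two: 8 April 2014.
Regulatory Review Extension: +2090 days → 28 December 2019.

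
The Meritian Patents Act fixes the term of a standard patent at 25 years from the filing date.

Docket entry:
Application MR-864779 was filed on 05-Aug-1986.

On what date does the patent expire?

August 5, 2011

Filing date + 25 years → 5 August 2011.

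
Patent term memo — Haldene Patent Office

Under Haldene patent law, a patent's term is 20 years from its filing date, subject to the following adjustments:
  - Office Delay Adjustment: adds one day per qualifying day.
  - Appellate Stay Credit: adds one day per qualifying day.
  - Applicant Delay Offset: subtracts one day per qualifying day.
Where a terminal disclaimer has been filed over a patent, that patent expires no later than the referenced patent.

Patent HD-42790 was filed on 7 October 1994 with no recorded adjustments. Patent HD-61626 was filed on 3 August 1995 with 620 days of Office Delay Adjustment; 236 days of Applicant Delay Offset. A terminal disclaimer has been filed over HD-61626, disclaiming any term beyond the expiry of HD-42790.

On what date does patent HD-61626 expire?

2014-10-07

Natural term of HD-61626:
  Base: filing + 20 years → 3 August 2015.
  Office Delay Adjustment: +620 days → 14 April 2017.
  Applicant Delay Offset: −236 days → 21 August 2016.
Expiry of referenced patent HD-42790:
  Base: filing + 20 years → 7 October 2014.
Terminal disclaimer: HD-61626 expires on the earlier of 21 August 2016 and 7 October 2014.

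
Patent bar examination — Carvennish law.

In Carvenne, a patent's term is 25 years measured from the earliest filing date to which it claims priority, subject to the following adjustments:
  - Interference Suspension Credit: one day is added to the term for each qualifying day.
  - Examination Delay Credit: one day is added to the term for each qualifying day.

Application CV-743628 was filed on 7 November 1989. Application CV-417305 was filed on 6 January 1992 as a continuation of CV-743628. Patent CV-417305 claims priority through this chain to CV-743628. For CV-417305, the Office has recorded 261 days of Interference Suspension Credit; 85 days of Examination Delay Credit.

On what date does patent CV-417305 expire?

2015-10-19

Earliest priority filing: 7 November 1989.
Base term: 7 November 1989 + 25 years → 7 November 2014.
Interference Suspension Credit: +261 days → 26 July 2015.
Examination Delay Credit: +85 days → 19 October 2015.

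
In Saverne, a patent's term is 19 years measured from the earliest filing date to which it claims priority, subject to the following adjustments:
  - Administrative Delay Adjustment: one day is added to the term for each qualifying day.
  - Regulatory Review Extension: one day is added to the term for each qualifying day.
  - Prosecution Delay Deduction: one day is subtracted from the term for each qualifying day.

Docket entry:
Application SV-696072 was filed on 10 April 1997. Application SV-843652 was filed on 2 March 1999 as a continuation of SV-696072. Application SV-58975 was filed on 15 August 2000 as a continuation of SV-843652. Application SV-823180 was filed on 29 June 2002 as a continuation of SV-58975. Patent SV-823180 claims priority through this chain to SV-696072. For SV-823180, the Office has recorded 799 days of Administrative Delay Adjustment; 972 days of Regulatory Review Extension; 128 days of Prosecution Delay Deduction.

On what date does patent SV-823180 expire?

Earliest priority filing: 10 April 1997.
Base term: 10 April 1997 + 19 years → 10 April 2016.
Administrative Delay Adjustment: +799 days → 18 June 2018.
Regulatory Review Extension: +972 days → 14 February 2021.
Prosecution Delay Deduction: −128 days → 9 October 2020.

2020-10-09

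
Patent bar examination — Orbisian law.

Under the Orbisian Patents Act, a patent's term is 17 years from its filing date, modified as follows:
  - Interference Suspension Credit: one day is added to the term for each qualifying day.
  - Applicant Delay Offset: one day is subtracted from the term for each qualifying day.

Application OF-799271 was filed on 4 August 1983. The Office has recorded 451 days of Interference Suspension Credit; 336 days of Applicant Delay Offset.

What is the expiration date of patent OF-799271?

2000-11-27

Base term: filing date + 17 years → 4 August 2000.
Interference Suspension Credit: +451 days → 29 October 2001.
Applicant Delay Offset: −336 days → 27 November 2000.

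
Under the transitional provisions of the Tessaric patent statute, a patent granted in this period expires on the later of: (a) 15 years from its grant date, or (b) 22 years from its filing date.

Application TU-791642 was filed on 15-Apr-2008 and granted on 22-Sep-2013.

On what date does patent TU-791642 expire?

April 15, 2030

(a) grant + 15 years → 22 September 2028.
(b) filing + 22 years → 15 April 2030.
Later of the two: 15 April 2030.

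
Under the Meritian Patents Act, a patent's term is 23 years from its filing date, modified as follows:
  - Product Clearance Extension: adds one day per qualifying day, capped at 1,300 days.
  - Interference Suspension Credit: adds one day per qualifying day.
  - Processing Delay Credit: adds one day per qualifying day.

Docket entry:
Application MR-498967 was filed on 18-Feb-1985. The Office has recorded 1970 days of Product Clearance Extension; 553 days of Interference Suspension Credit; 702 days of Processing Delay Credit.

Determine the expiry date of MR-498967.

February 16, 2015

Base term: filing date + 23 years → 18 February 2008.
Product Clearance Extension: 1970 days claimed exceeds the 1300-day cap, so +1300 days → 10 September 2011.
Interference Suspension Credit: +553 days → 16 March 2013.
Processing Delay Credit: +702 days → 16 February 2015.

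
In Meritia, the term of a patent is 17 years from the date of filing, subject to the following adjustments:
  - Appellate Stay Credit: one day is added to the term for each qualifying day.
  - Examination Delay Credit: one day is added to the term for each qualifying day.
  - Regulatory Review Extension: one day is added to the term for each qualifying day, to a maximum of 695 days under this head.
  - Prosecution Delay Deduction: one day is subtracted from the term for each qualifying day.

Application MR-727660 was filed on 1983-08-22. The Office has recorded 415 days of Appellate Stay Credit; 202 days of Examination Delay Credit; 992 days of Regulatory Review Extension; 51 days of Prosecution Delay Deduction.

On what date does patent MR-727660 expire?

February 4, 2004

Base term: filing date + 17 years → 22 August 2000.
Appellate Stay Credit: +415 days → 11 October 2001.
Examination Delay Credit: +202 days → 1 May 2002.
Regulatory Review Extension: 992 days claimed exceeds the 695-day cap, so +695 days → 26 March 2004.
Prosecution Delay Deduction: −51 days → 4 February 2004.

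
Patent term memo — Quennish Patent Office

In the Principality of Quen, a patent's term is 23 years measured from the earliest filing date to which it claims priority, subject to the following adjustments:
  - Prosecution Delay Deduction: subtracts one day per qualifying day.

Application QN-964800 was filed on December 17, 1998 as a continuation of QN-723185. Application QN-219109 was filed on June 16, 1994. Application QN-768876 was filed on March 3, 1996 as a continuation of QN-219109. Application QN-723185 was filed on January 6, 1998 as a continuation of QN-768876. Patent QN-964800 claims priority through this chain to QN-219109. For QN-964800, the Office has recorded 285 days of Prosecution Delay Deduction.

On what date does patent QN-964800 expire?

Earliest priority filing: 16 June 1994.
Base term: 16 June 1994 + 23 years → 16 June 2017.
Prosecution Delay Deduction: −285 days → 4 September 2016.

September 4, 2016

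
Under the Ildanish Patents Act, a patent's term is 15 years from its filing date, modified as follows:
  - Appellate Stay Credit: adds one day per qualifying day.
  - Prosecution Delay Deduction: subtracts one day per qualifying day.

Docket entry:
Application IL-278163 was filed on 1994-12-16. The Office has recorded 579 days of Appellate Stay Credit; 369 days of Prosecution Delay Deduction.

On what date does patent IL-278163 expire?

Base term: filing date + 15 years → 16 December 2009.
Appellate Stay Credit: +579 days → 18 July 2011.
Prosecution Delay Deduction: −369 days → 14 July 2010.

2010-07-14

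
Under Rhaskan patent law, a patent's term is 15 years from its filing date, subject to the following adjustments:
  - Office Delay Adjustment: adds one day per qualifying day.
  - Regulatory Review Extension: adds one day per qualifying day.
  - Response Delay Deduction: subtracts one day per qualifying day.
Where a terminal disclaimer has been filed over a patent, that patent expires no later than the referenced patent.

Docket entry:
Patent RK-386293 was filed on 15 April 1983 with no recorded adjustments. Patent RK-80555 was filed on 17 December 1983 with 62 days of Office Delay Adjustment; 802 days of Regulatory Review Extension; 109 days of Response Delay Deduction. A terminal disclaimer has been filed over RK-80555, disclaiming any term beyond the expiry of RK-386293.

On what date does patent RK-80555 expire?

April 15, 1998

Natural term of RK-80555:
  Base: filing + 15 years → 17 December 1998.
  Office Delay Adjustment: +62 days → 17 February 1999.
  Regulatory Review Extension: +802 days → 29 April 2001.
  Response Delay Deduction: −109 days → 10 January 2001.
Expiry of referenced patent RK-386293:
  Base: filing + 15 years → 15 April 1998.
Terminal disclaimer: RK-80555 expires on the earlier of 10 January 2001 and 15 April 1998.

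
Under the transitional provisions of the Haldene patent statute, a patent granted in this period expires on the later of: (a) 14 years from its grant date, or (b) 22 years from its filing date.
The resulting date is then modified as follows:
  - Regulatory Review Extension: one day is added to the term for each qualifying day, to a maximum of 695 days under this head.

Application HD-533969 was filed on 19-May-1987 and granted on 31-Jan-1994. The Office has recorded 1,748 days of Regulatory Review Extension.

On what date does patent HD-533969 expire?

(a) grant + 14 years → 31 January 2008.
(b) filing + 22 years → 19 May 2009.
Later of the two: 19 May 2009.
Regulatory Review Extension: 1748 days claimed exceeds the 695-day cap, so +695 days → 14 April 2011.

April 14, 2011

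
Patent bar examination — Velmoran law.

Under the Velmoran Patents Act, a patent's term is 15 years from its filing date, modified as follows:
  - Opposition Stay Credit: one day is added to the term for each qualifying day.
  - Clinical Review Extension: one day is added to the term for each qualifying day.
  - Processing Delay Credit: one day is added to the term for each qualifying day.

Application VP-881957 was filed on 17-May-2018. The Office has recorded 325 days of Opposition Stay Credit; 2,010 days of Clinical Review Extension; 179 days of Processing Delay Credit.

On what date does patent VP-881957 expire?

2040-04-04

Base term: filing date + 15 years → 17 May 2033.
Opposition Stay Credit: +325 days → 7 April 2034.
Clinical Review Extension: +2010 days → 8 October 2039.
Processing Delay Credit: +179 days → 4 April 2040.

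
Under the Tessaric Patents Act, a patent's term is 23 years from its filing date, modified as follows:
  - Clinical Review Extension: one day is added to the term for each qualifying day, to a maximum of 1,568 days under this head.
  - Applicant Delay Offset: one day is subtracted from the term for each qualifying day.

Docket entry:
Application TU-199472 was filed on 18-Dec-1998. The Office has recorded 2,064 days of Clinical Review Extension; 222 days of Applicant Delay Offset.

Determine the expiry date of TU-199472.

Base term: filing date + 23 years → 18 December 2021.
Clinical Review Extension: 2064 days claimed exceeds the 1568-day cap, so +1568 days → 4 April 2026.
Applicant Delay Offset: −222 days → 25 August 2025.

August 25, 2025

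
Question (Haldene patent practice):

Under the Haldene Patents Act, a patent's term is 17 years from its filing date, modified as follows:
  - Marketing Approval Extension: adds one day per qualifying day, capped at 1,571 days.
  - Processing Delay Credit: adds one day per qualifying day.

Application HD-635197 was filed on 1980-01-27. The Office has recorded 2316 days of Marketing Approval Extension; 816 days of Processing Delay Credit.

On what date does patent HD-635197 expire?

Base term: filing date + 17 years → 27 January 1997.
Marketing Approval Extension: 2316 days claimed exceeds the 1571-day cap, so +1571 days → 17 May 2001.
Processing Delay Credit: +816 days → 11 August 2003.

August 11, 2003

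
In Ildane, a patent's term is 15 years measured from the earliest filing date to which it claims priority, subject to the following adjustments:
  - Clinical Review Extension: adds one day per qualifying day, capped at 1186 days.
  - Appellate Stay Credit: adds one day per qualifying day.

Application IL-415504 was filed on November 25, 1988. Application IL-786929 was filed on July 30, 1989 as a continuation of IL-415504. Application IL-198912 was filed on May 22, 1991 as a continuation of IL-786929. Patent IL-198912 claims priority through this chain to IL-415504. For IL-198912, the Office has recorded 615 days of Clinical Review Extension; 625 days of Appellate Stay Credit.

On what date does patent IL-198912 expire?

Earliest priority filing: 25 November 1988.
Base term: 25 November 1988 + 15 years → 25 November 2003.
Clinical Review Extension: 615 days (within the 1186-day cap) → +615 days → 1 August 2005.
Appellate Stay Credit: +625 days → 18 April 2007.

2007-04-18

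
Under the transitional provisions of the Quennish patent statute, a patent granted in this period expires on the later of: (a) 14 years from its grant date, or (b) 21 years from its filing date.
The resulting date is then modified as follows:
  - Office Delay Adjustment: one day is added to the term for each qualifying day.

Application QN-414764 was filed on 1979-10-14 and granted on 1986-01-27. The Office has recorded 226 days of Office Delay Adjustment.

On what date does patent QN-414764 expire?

May 28, 2001

(a) grant + 14 years → 27 January 2000.
(b) filing + 21 years → 14 October 2000.
Later of the two: 14 October 2000.
Office Delay Adjustment: +226 days → 28 May 2001.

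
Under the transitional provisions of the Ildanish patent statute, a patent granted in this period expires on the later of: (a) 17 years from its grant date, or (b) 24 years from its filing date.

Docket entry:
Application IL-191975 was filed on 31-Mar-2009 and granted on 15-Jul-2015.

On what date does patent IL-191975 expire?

March 31, 2033

(a) grant + 17 years → 15 July 2032.
(b) filing + 24 years → 31 March 2033.
Later of the two: 31 March 2033.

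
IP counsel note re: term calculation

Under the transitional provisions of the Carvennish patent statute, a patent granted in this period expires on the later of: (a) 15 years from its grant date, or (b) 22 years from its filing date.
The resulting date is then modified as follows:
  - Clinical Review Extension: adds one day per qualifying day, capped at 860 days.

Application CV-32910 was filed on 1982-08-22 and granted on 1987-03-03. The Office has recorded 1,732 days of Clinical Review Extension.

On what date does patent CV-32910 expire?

December 30, 2006

(a) grant + 15 years → 3 March 2002.
(b) filing + 22 years → 22 August 2004.
Later of the two: 22 August 2004.
Clinical Review Extension: 1732 days claimed exceeds the 860-day cap, so +860 days → 30 December 2006.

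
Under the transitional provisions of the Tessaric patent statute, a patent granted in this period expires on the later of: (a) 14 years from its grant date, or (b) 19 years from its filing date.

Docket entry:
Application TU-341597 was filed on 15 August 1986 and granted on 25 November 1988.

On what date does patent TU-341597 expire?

(a) grant + 14 years → 25 November 2002.
(b) filing + 19 years → 15 August 2005.
Later of the two: 15 August 2005.

August 15, 2005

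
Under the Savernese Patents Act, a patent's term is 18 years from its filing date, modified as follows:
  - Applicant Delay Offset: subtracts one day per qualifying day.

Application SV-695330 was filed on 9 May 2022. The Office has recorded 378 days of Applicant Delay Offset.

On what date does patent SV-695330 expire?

April 27, 2039

Base term: filing date + 18 years → 9 May 2040.
Applicant Delay Offset: −378 days → 27 April 2039.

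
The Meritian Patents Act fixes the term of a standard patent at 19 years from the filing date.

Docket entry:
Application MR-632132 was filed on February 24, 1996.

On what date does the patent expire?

Filing date + 19 years → 24 February 2015.

2015-02-24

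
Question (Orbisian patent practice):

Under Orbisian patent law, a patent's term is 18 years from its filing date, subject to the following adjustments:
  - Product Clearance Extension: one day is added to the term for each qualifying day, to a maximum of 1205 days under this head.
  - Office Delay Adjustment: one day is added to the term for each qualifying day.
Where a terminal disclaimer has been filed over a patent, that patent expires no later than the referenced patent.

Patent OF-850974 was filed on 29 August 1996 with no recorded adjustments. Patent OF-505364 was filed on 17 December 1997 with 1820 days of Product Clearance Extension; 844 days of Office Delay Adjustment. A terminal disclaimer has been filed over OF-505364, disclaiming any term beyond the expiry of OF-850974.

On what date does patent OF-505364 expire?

Natural term of OF-505364:
  Base: filing + 18 years → 17 December 2015.
  Product Clearance Extension: 1820 days claimed exceeds the 1205-day cap, so +1205 days → 5 April 2019.
  Office Delay Adjustment: +844 days → 27 July 2021.
Expiry of referenced patent OF-850974:
  Base: filing + 18 years → 29 August 2014.
Terminal disclaimer: OF-505364 expires on the earlier of 27 July 2021 and 29 August 2014.

August 29, 2014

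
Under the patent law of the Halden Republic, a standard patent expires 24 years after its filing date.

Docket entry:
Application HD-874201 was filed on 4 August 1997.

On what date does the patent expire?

2021-08-04

Filing date + 24 years → 4 August 2021.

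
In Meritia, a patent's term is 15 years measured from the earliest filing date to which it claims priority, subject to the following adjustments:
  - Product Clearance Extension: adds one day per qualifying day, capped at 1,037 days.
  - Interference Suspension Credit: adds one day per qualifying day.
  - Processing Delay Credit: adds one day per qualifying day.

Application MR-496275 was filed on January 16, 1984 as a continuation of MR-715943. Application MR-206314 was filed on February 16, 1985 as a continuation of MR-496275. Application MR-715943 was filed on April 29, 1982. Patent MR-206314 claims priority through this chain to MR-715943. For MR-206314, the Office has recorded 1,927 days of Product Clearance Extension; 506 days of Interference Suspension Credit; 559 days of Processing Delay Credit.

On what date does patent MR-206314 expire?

January 30, 2003

Earliest priority filing: 29 April 1982.
Base term: 29 April 1982 + 15 years → 29 April 1997.
Product Clearance Extension: 1927 days claimed exceeds the 1037-day cap, so +1037 days → 1 March 2000.
Interference Suspension Credit: +506 days → 20 July 2001.
Processing Delay Credit: +559 days → 30 January 2003.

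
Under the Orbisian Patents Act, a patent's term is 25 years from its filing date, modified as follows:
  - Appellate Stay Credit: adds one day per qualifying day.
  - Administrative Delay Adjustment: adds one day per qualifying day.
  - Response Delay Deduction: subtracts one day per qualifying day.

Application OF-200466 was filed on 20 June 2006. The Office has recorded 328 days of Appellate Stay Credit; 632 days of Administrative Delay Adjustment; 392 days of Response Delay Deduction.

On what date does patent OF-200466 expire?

2033-01-08

Base term: filing date + 25 years → 20 June 2031.
Appellate Stay Credit: +328 days → 13 May 2032.
Administrative Delay Adjustment: +632 days → 4 February 2034.
Response Delay Deduction: −392 days → 8 January 2033.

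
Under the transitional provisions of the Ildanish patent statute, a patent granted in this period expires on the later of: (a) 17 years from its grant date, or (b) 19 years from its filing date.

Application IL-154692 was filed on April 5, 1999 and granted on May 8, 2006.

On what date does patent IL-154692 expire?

2023-05-08

(a) grant + 17 years → 8 May 2023.
(b) filing + 19 years → 5 April 2018.
Later of the two: 8 May 2023.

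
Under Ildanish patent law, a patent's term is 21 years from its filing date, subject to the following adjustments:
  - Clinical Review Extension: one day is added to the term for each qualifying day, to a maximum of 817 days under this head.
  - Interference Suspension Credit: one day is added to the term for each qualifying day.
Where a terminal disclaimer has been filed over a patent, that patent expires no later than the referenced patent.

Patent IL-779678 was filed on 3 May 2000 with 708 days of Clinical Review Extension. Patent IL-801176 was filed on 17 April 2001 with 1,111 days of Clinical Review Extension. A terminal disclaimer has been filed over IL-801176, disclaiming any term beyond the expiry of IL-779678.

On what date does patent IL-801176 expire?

Natural term of IL-801176:
  Base: filing + 21 years → 17 April 2022.
  Clinical Review Extension: 1111 days claimed exceeds the 817-day cap, so +817 days → 12 July 2024.
Expiry of referenced patent IL-779678:
  Base: filing + 21 years → 3 May 2021.
  Clinical Review Extension: 708 days (within the 817-day cap) → +708 days → 11 April 2023.
Terminal disclaimer: IL-801176 expires on the earlier of 12 July 2024 and 11 April 2023.

April 11, 2023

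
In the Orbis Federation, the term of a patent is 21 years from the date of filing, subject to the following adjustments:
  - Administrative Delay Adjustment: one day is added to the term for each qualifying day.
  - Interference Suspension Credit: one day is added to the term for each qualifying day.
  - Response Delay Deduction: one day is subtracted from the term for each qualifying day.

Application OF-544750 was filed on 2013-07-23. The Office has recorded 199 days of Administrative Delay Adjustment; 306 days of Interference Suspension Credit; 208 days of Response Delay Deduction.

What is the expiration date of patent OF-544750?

Base term: filing date + 21 years → 23 July 2034.
Administrative Delay Adjustment: +199 days → 7 February 2035.
Interference Suspension Credit: +306 days → 10 December 2035.
Response Delay Deduction: −208 days → 16 May 2035.

May 16, 2035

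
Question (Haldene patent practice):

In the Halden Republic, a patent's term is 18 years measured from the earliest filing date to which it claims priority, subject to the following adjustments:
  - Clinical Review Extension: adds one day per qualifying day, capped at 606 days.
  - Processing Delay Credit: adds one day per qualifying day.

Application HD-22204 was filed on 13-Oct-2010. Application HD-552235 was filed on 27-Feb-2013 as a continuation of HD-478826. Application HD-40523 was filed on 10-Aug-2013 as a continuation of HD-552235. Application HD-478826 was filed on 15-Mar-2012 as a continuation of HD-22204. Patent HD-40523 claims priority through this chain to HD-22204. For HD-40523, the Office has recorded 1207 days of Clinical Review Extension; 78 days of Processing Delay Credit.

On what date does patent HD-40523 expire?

Earliest priority filing: 13 October 2010.
Base term: 13 October 2010 + 18 years → 13 October 2028.
Clinical Review Extension: 1207 days claimed exceeds the 606-day cap, so +606 days → 11 June 2030.
Processing Delay Credit: +78 days → 28 August 2030.

August 28, 2030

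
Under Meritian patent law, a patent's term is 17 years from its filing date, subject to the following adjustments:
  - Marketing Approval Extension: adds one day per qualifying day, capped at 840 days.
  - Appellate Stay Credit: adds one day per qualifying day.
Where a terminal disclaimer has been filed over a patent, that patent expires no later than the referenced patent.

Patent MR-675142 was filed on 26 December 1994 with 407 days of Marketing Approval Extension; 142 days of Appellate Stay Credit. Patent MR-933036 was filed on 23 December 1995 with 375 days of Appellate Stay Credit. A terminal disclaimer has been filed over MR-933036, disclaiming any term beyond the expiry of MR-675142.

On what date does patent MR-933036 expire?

2013-06-27

Natural term of MR-933036:
  Base: filing + 17 years → 23 December 2012.
  Appellate Stay Credit: +375 days → 2 January 2014.
Expiry of referenced patent MR-675142:
  Base: filing + 17 years → 26 December 2011.
  Marketing Approval Extension: 407 days (within the 840-day cap) → +407 days → 5 February 2013.
  Appellate Stay Credit: +142 days → 27 June 2013.
Terminal disclaimer: MR-933036 expires on the earlier of 2 January 2014 and 27 June 2013.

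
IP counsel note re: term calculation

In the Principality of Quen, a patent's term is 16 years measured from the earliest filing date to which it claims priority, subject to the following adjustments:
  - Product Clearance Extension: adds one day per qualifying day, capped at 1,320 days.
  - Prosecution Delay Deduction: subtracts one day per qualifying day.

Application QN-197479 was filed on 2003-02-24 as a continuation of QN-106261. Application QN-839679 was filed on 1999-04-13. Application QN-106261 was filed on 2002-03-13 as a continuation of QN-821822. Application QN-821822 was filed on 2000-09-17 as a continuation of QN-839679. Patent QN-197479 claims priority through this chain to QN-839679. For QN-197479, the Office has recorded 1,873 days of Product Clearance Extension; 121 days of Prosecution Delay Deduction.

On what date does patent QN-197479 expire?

Earliest priority filing: 13 April 1999.
Base term: 13 April 1999 + 16 years → 13 April 2015.
Product Clearance Extension: 1873 days claimed exceeds the 1320-day cap, so +1320 days → 23 November 2018.
Prosecution Delay Deduction: −121 days → 25 July 2018.

July 25, 2018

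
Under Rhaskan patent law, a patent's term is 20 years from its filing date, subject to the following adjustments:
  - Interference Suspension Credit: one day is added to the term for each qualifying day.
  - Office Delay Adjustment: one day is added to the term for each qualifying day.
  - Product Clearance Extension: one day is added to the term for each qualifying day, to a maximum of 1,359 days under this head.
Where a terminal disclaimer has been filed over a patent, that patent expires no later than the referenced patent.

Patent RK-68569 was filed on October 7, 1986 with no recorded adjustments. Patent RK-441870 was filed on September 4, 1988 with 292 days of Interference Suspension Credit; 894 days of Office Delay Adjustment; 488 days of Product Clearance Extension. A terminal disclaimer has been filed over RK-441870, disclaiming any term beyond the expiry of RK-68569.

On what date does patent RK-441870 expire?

October 7, 2006

Natural term of RK-441870:
  Base: filing + 20 years → 4 September 2008.
  Interference Suspension Credit: +292 days → 23 June 2009.
  Office Delay Adjustment: +894 days → 4 December 2011.
  Product Clearance Extension: 488 days (within the 1359-day cap) → +488 days → 5 April 2013.
Expiry of referenced patent RK-68569:
  Base: filing + 20 years → 7 October 2006.
Terminal disclaimer: RK-441870 expires on the earlier of 5 April 2013 and 7 October 2006.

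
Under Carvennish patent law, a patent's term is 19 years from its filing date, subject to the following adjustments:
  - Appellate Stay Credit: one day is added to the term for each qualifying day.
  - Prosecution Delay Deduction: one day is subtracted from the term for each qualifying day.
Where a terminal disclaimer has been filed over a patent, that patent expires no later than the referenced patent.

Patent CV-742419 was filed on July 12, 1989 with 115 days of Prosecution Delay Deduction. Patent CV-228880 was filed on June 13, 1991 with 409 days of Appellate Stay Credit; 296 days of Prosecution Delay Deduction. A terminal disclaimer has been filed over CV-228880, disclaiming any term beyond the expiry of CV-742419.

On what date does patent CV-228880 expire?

Natural term of CV-228880:
  Base: filing + 19 years → 13 June 2010.
  Appellate Stay Credit: +409 days → 27 July 2011.
  Prosecution Delay Deduction: −296 days → 4 October 2010.
Expiry of referenced patent CV-742419:
  Base: filing + 19 years → 12 July 2008.
  Prosecution Delay Deduction: −115 days → 19 March 2008.
Terminal disclaimer: CV-228880 expires on the earlier of 4 October 2010 and 19 March 2008.

March 19, 2008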